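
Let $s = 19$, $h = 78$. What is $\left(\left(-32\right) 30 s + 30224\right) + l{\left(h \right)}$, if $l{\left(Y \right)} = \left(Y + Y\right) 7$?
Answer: $13076$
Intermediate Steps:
$l{\left(Y \right)} = 14 Y$ ($l{\left(Y \right)} = 2 Y 7 = 14 Y$)
$\left(\left(-32\right) 30 s + 30224\right) + l{\left(h \right)} = \left(\left(-32\right) 30 \cdot 19 + 30224\right) + 14 \cdot 78 = \left(\left(-960\right) 19 + 30224\right) + 1092 = \left(-18240 + 30224\right) + 1092 = 11984 + 1092 = 13076$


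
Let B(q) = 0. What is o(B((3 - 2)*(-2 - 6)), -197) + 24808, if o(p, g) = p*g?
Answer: 24808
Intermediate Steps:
o(p, g) = g*p
o(B((3 - 2)*(-2 - 6)), -197) + 24808 = -197*0 + 24808 = 0 + 24808 = 24808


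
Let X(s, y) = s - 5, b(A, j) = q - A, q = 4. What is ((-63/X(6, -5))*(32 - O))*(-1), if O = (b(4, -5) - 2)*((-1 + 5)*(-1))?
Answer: 1512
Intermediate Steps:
b(A, j) = 4 - A
X(s, y) = -5 + s
O = 8 (O = ((4 - 1*4) - 2)*((-1 + 5)*(-1)) = ((4 - 4) - 2)*(4*(-1)) = (0 - 2)*(-4) = -2*(-4) = 8)
((-63/X(6, -5))*(32 - O))*(-1) = ((-63/(-5 + 6))*(32 - 1*8))*(-1) = ((-63/1)*(32 - 8))*(-1) = (-63*1*24)*(-1) = -63*24*(-1) = -1512*(-1) = 1512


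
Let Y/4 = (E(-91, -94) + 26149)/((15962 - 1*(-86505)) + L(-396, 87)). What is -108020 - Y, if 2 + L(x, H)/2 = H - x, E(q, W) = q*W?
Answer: -11172539392/103429 ≈ -1.0802e+5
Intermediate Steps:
E(q, W) = W*q
L(x, H) = -4 - 2*x + 2*H (L(x, H) = -4 + 2*(H - x) = -4 + (-2*x + 2*H) = -4 - 2*x + 2*H)
Y = 138812/103429 (Y = 4*((-94*(-91) + 26149)/((15962 - 1*(-86505)) + (-4 - 2*(-396) + 2*87))) = 4*((8554 + 26149)/((15962 + 86505) + (-4 + 792 + 174))) = 4*(34703/(102467 + 962)) = 4*(34703/103429) = 138812/103429 ≈ 1.3421)
-108020 - Y = -108020 - 1*138812/103429 = -108020 - 138812/103429 = -11172539392/103429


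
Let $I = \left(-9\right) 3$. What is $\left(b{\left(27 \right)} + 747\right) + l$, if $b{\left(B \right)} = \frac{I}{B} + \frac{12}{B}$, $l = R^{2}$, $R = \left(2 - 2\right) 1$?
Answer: $\frac{6718}{9} \approx 746.44$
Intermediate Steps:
$I = -27$
$R = 0$ ($R = 0 \cdot 1 = 0$)
$l = 0$ ($l = 0^{2} = 0$)
$b{\left(B \right)} = - \frac{15}{B}$ ($b{\left(B \right)} = - \frac{27}{B} + \frac{12}{B} = - \frac{15}{B}$)
$\left(b{\left(27 \right)} + 747\right) + l = \left(- \frac{15}{27} + 747\right) + 0 = \left(\left(-15\right) \frac{1}{27} + 747\right) + 0 = \left(- \frac{5}{9} + 747\right) + 0 = \frac{6718}{9} + 0 = \frac{6718}{9}$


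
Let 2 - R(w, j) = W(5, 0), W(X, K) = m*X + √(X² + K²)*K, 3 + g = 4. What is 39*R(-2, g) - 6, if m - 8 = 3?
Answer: -2073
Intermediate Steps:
m = 11 (m = 8 + 3 = 11)
g = 1 (g = -3 + 4 = 1)
W(X, K) = 11*X + K*√(K² + X²) (W(X, K) = 11*X + √(X² + K²)*K = 11*X + √(K² + X²)*K = 11*X + K*√(K² + X²))
R(w, j) = -53 (R(w, j) = 2 - (11*5 + 0*√(0² + 5²)) = 2 - (55 + 0*√(0 + 25)) = 2 - (55 + 0*√25) = 2 - (55 + 0*5) = 2 - (55 + 0) = 2 - 1*55 = 2 - 55 = -53)
39*R(-2, g) - 6 = 39*(-53) - 6 = -2067 - 6 = -2073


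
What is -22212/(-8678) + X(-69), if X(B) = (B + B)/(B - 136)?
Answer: 2875512/889495 ≈ 3.2327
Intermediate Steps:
X(B) = 2*B/(-136 + B) (X(B) = (2*B)/(-136 + B) = 2*B/(-136 + B))
-22212/(-8678) + X(-69) = -22212/(-8678) + 2*(-69)/(-136 - 69) = -22212*(-1/8678) + 2*(-69)/(-205) = 11106/4339 + 2*(-69)*(-1/205) = 11106/4339 + 138/205 = 2875512/889495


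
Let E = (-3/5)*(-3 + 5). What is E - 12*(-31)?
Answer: 1854/5 ≈ 370.80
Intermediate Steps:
E = -6/5 (E = -3*1/5*2 = -3/5*2 = -6/5 ≈ -1.2000)
E - 12*(-31) = -6/5 - 12*(-31) = -6/5 + 372 = 1854/5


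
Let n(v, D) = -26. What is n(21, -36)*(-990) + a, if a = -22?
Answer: 25718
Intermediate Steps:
n(21, -36)*(-990) + a = -26*(-990) - 22 = 25740 - 22 = 25718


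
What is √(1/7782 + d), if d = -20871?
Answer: I*√1263937817622/7782 ≈ 144.47*I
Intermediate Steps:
√(1/7782 + d) = √(1/7782 - 20871) = √(-162418121/7782) = I*√1263937817622/7782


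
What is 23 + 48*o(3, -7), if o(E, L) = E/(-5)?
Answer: -29/5 ≈ -5.8000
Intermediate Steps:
o(E, L) = -E/5 (o(E, L) = E*(-⅕) = -E/5)
23 + 48*o(3, -7) = 23 + 48*(-⅕*3) = 23 + 48*(-⅗) = 23 - 144/5 = -29/5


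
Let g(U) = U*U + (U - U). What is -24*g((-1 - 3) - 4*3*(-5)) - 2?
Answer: -75266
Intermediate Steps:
g(U) = U² (g(U) = U² + 0 = U²)
-24*g((-1 - 3) - 4*3*(-5)) - 2 = -24*((-1 - 3) - 4*3*(-5))² - 2 = -24*(-4 - 12*(-5))² - 2 = -24*(-4 + 60)² - 2 = -24*56² - 2 = -24*3136 - 2 = -75264 - 2 = -75266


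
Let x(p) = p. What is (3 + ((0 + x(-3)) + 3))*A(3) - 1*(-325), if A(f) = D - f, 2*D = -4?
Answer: 310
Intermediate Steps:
D = -2 (D = (1/2)*(-4) = -2)
A(f) = -2 - f
(3 + ((0 + x(-3)) + 3))*A(3) - 1*(-325) = (3 + ((0 - 3) + 3))*(-2 - 1*3) - 1*(-325) = (3 + (-3 + 3))*(-2 - 3) + 325 = (3 + 0)*(-5) + 325 = 3*(-5) + 325 = -15 + 325 = 310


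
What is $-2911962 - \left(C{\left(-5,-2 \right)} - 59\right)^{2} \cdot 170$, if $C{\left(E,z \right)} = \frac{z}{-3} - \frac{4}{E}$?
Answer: $- \frac{156360436}{45} \approx -3.4747 \cdot 10^{6}$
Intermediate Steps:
$C{\left(E,z \right)} = - \frac{4}{E} - \frac{z}{3}$ ($C{\left(E,z \right)} = z \left(- \frac{1}{3}\right) - \frac{4}{E} = - \frac{z}{3} - \frac{4}{E} = - \frac{4}{E} - \frac{z}{3}$)
$-2911962 - \left(C{\left(-5,-2 \right)} - 59\right)^{2} \cdot 170 = -2911962 - \left(\left(- \frac{4}{-5} - - \frac{2}{3}\right) - 59\right)^{2} \cdot 170 = -2911962 - \left(\left(\left(-4\right) \left(- \frac{1}{5}\right) + \frac{2}{3}\right) - 59\right)^{2} \cdot 170 = -2911962 - \left(\left(\frac{4}{5} + \frac{2}{3}\right) - 59\right)^{2} \cdot 170 = -2911962 - \left(\frac{22}{15} - 59\right)^{2} \cdot 170 = -2911962 - \left(- \frac{863}{15}\right)^{2} \cdot 170 = -2911962 - \frac{744769}{225} \cdot 170 = -2911962 - \frac{25322146}{45} = - \frac{156360436}{45}$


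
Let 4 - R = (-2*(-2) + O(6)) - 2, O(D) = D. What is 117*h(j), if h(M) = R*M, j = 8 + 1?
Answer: -4212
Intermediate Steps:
j = 9
R = -4 (R = 4 - ((-2*(-2) + 6) - 2) = 4 - ((4 + 6) - 2) = 4 - (10 - 2) = 4 - 1*8 = 4 - 8 = -4)
h(M) = -4*M
117*h(j) = 117*(-4*9) = 117*(-36) = -4212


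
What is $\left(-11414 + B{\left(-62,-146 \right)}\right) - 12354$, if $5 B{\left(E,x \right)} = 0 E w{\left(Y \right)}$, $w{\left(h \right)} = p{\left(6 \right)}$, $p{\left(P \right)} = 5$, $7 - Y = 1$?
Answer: $-23768$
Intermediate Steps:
$Y = 6$ ($Y = 7 - 1 = 6$)
$w{\left(h \right)} = 5$
$B{\left(E,x \right)} = 0$ ($B{\left(E,x \right)} = \frac{0 E 5}{5} = \frac{0 \cdot 5}{5} = \frac{1}{5} \cdot 0 = 0$)
$\left(-11414 + B{\left(-62,-146 \right)}\right) - 12354 = \left(-11414 + 0\right) - 12354 = -11414 - 12354 = -23768$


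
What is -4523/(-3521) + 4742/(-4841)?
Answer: 5199261/17045161 ≈ 0.30503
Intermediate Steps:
-4523/(-3521) + 4742/(-4841) = -4523*(-1/3521) + 4742*(-1/4841) = 4523/3521 - 4742/4841 = 5199261/17045161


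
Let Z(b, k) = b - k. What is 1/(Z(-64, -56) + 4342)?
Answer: 1/4334 ≈ 0.00023073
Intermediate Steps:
1/(Z(-64, -56) + 4342) = 1/((-64 - 1*(-56)) + 4342) = 1/((-64 + 56) + 4342) = 1/(-8 + 4342) = 1/4334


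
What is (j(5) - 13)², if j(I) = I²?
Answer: 144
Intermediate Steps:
(j(5) - 13)² = (5² - 13)² = (25 - 13)² = 12² = 144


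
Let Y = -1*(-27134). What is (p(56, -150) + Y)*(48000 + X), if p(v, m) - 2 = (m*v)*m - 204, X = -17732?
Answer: 38952857776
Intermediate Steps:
p(v, m) = -202 + v*m**2 (p(v, m) = 2 + ((m*v)*m - 204) = 2 + (v*m**2 - 204) = 2 + (-204 + v*m**2) = -202 + v*m**2)
Y = 27134
(p(56, -150) + Y)*(48000 + X) = ((-202 + 56*(-150)**2) + 27134)*(48000 - 17732) = ((-202 + 56*22500) + 27134)*30268 = ((-202 + 1260000) + 27134)*30268 = (1259798 + 27134)*30268 = 1286932*30268 = 38952857776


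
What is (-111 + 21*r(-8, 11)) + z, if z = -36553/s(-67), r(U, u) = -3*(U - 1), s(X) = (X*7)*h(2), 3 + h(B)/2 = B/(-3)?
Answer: 417759/938 ≈ 445.37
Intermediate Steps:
h(B) = -6 - 2*B/3 (h(B) = -6 + 2*(B/(-3)) = -6 + 2*(B*(-⅓)) = -6 + 2*(-B/3) = -6 - 2*B/3)
s(X) = -154*X/3 (s(X) = (X*7)*(-6 - ⅔*2) = (7*X)*(-6 - 4/3) = (7*X)*(-22/3) = -154*X/3)
r(U, u) = 3 - 3*U (r(U, u) = -3*(-1 + U) = 3 - 3*U)
z = -9969/938 (z = -36553/((-154/3*(-67))) = -36553/10318/3 = -36553*3/10318 = -9969/938 ≈ -10.628)
(-111 + 21*r(-8, 11)) + z = (-111 + 21*(3 - 3*(-8))) - 9969/938 = (-111 + 21*(3 + 24)) - 9969/938 = (-111 + 21*27) - 9969/938 = (-111 + 567) - 9969/938 = 456 - 9969/938 = 417759/938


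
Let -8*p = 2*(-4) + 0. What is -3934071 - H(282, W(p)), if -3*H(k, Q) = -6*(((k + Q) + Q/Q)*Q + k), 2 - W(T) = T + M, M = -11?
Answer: -3941715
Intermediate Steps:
p = 1 (p = -(2*(-4) + 0)/8 = -(-8 + 0)/8 = -⅛*(-8) = 1)
W(T) = 13 - T (W(T) = 2 - (T - 11) = 2 - (-11 + T) = 2 + (11 - T) = 13 - T)
H(k, Q) = 2*k + 2*Q*(1 + Q + k) (H(k, Q) = -(-2)*(((k + Q) + Q/Q)*Q + k) = -(-2)*(((Q + k) + 1)*Q + k) = -(-2)*((1 + Q + k)*Q + k) = -(-2)*(Q*(1 + Q + k) + k) = -(-2)*(k + Q*(1 + Q + k)) = -(-6*k - 6*Q*(1 + Q + k))/3 = 2*k + 2*Q*(1 + Q + k))
-3934071 - H(282, W(p)) = -3934071 - (2*(13 - 1*1) + 2*282 + 2*(13 - 1*1)² + 2*(13 - 1*1)*282) = -3934071 - (2*(13 - 1) + 564 + 2*(13 - 1)² + 2*(13 - 1)*282) = -3934071 - (2*12 + 564 + 2*12² + 2*12*282) = -3934071 - (24 + 564 + 2*144 + 6768) = -3934071 - (24 + 564 + 288 + 6768) = -3934071 - 1*7644 = -3934071 - 7644 = -3941715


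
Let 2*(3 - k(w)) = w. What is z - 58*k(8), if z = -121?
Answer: -63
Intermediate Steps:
k(w) = 3 - w/2
z - 58*k(8) = -121 - 58*(3 - ½*8) = -121 - 58*(3 - 4) = -121 - 58*(-1) = -121 + 58 = -63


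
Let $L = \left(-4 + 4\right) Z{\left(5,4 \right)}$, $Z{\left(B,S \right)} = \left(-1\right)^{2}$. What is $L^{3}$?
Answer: $0$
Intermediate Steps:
$Z{\left(B,S \right)} = 1$
$L = 0$ ($L = \left(-4 + 4\right) 1 = 0 \cdot 1 = 0$)
$L^{3} = 0^{3} = 0$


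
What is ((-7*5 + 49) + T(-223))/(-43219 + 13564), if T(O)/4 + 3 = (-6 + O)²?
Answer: -69922/9885 ≈ -7.0735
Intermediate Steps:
T(O) = -12 + 4*(-6 + O)²
((-7*5 + 49) + T(-223))/(-43219 + 13564) = ((-7*5 + 49) + (-12 + 4*(-6 - 223)²))/(-43219 + 13564) = ((-35 + 49) + (-12 + 4*(-229)²))/(-29655) = (14 + (-12 + 4*52441))*(-1/29655) = (14 + (-12 + 209764))*(-1/29655) = (14 + 209752)*(-1/29655) = 209766*(-1/29655) = -69922/9885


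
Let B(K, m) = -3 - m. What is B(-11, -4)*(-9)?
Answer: -9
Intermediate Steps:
B(-11, -4)*(-9) = (-3 - 1*(-4))*(-9) = (-3 + 4)*(-9) = 1*(-9) = -9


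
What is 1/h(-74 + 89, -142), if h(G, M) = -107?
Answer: -1/107 ≈ -0.0093458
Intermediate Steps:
1/h(-74 + 89, -142) = 1/(-107) = -1/107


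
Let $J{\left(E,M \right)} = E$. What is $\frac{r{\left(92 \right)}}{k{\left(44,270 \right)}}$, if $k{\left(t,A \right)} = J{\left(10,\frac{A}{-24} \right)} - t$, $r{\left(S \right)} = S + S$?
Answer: $- \frac{92}{17} \approx -5.4118$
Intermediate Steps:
$r{\left(S \right)} = 2 S$
$k{\left(t,A \right)} = 10 - t$
$\frac{r{\left(92 \right)}}{k{\left(44,270 \right)}} = \frac{2 \cdot 92}{10 - 44} = \frac{184}{10 - 44} = \frac{184}{-34} = 184 \left(- \frac{1}{34}\right) = - \frac{92}{17}$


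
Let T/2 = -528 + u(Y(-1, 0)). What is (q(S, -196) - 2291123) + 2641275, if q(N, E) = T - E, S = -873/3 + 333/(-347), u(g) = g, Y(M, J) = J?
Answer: 349292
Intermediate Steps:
S = -101310/347 (S = -873*⅓ + 333*(-1/347) = -291 - 333/347 = -101310/347 ≈ -291.96)
T = -1056 (T = 2*(-528 + 0) = 2*(-528) = -1056)
q(N, E) = -1056 - E
(q(S, -196) - 2291123) + 2641275 = ((-1056 - 1*(-196)) - 2291123) + 2641275 = ((-1056 + 196) - 2291123) + 2641275 = (-860 - 2291123) + 2641275 = -2291983 + 2641275 = 349292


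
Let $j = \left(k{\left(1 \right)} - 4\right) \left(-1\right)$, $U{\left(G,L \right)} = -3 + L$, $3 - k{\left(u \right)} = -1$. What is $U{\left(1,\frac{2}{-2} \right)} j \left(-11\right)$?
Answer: $0$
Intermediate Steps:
$k{\left(u \right)} = 4$ ($k{\left(u \right)} = 3 - -1 = 3 + 1 = 4$)
$j = 0$ ($j = \left(4 - 4\right) \left(-1\right) = 0 \left(-1\right) = 0$)
$U{\left(1,\frac{2}{-2} \right)} j \left(-11\right) = \left(-3 + \frac{2}{-2}\right) 0 \left(-11\right) = \left(-3 + 2 \left(- \frac{1}{2}\right)\right) 0 \left(-11\right) = \left(-3 - 1\right) 0 \left(-11\right) = \left(-4\right) 0 \left(-11\right) = 0 \left(-11\right) = 0$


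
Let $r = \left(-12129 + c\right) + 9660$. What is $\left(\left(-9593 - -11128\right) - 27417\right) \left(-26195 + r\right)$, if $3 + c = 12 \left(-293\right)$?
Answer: $832960406$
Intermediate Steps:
$c = -3519$ ($c = -3 + 12 \left(-293\right) = -3 - 3516 = -3519$)
$r = -5988$ ($r = \left(-12129 - 3519\right) + 9660 = -15648 + 9660 = -5988$)
$\left(\left(-9593 - -11128\right) - 27417\right) \left(-26195 + r\right) = \left(\left(-9593 - -11128\right) - 27417\right) \left(-26195 - 5988\right) = \left(\left(-9593 + 11128\right) - 27417\right) \left(-32183\right) = \left(1535 - 27417\right) \left(-32183\right) = \left(-25882\right) \left(-32183\right) = 832960406$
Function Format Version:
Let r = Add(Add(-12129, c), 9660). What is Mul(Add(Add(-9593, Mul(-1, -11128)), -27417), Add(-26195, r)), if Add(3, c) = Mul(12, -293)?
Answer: 832960406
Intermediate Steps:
c = -3519 (c = Add(-3, Mul(12, -293)) = Add(-3, -3516) = -3519)
r = -5988 (r = Add(Add(-12129, -3519), 9660) = Add(-15648, 9660) = -5988)
Mul(Add(Add(-9593, Mul(-1, -11128)), -27417), Add(-26195, r)) = Mul(Add(Add(-9593, Mul(-1, -11128)), -27417), Add(-26195, -5988)) = Mul(Add(Add(-9593, 11128), -27417), -32183) = Mul(Add(1535, -27417), -32183) = Mul(-25882, -32183) = 832960406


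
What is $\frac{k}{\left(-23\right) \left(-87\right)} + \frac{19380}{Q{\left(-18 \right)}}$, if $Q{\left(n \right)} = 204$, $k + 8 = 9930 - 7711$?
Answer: $\frac{64102}{667} \approx 96.105$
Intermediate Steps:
$k = 2211$ ($k = -8 + \left(9930 - 7711\right) = -8 + 2219 = 2211$)
$\frac{k}{\left(-23\right) \left(-87\right)} + \frac{19380}{Q{\left(-18 \right)}} = \frac{2211}{\left(-23\right) \left(-87\right)} + \frac{19380}{204} = \frac{2211}{2001} + 19380 \cdot \frac{1}{204} = 2211 \cdot \frac{1}{2001} + 95 = \frac{737}{667} + 95 = \frac{64102}{667}$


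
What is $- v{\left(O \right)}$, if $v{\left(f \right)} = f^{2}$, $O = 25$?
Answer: $-625$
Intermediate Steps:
$- v{\left(O \right)} = - 25^{2} = \left(-1\right) 625 = -625$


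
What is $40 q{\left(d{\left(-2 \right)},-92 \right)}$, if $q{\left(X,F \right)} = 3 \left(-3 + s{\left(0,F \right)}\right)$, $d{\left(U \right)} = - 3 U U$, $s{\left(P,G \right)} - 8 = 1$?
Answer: $720$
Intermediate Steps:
$s{\left(P,G \right)} = 9$ ($s{\left(P,G \right)} = 8 + 1 = 9$)
$d{\left(U \right)} = - 3 U^{2}$
$q{\left(X,F \right)} = 18$ ($q{\left(X,F \right)} = 3 \left(-3 + 9\right) = 3 \cdot 6 = 18$)
$40 q{\left(d{\left(-2 \right)},-92 \right)} = 40 \cdot 18 = 720$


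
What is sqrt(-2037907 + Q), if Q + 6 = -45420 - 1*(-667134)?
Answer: I*sqrt(1416199) ≈ 1190.0*I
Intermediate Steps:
Q = 621708 (Q = -6 + (-45420 - 1*(-667134)) = -6 + (-45420 + 667134) = -6 + 621714 = 621708)
sqrt(-2037907 + Q) = sqrt(-2037907 + 621708) = sqrt(-1416199) = I*sqrt(1416199)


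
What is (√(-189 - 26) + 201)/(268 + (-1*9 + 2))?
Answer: 67/87 + I*√215/261 ≈ 0.77011 + 0.05618*I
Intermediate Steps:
(√(-189 - 26) + 201)/(268 + (-1*9 + 2)) = (√(-215) + 201)/(268 + (-9 + 2)) = (I*√215 + 201)/(268 - 7) = (201 + I*√215)/261 = (201 + I*√215)*(1/261) = 67/87 + I*√215/261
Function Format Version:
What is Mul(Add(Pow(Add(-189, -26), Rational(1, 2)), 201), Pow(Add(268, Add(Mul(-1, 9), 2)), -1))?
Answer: Add(Rational(67, 87), Mul(Rational(1, 261), I, Pow(215, Rational(1, 2)))) ≈ Add(0.77011, Mul(0.056180, I))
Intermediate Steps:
Mul(Add(Pow(Add(-189, -26), Rational(1, 2)), 201), Pow(Add(268, Add(Mul(-1, 9), 2)), -1)) = Mul(Add(Pow(-215, Rational(1, 2)), 201), Pow(Add(268, Add(-9, 2)), -1)) = Mul(Add(Mul(I, Pow(215, Rational(1, 2))), 201), Pow(Add(268, -7), -1)) = Mul(Add(201, Mul(I, Pow(215, Rational(1, 2)))), Pow(261, -1)) = Mul(Add(201, Mul(I, Pow(215, Rational(1, 2)))), Rational(1, 261)) = Add(Rational(67, 87), Mul(Rational(1, 261), I, Pow(215, Rational(1, 2))))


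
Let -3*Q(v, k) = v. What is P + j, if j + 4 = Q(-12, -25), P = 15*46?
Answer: 690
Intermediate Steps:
P = 690
Q(v, k) = -v/3
j = 0 (j = -4 - ⅓*(-12) = -4 + 4 = 0)
P + j = 690 + 0 = 690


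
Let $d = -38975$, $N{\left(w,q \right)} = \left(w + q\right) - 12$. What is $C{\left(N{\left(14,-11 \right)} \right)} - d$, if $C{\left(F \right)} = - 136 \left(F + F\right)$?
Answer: $41423$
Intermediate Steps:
$N{\left(w,q \right)} = -12 + q + w$ ($N{\left(w,q \right)} = \left(q + w\right) - 12 = -12 + q + w$)
$C{\left(F \right)} = - 272 F$ ($C{\left(F \right)} = - 136 \cdot 2 F = - 272 F$)
$C{\left(N{\left(14,-11 \right)} \right)} - d = - 272 \left(-12 - 11 + 14\right) - -38975 = \left(-272\right) \left(-9\right) + 38975 = 2448 + 38975 = 41423$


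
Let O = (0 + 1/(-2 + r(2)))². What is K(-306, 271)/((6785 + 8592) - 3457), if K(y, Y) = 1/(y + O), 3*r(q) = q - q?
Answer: -1/3644540 ≈ -2.7438e-7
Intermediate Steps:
r(q) = 0 (r(q) = (q - q)/3 = (⅓)*0 = 0)
O = ¼ (O = (0 + 1/(-2 + 0))² = (0 + 1/(-2))² = (0 - ½)² = (-½)² = ¼ ≈ 0.25000)
K(y, Y) = 1/(¼ + y) (K(y, Y) = 1/(y + ¼) = 1/(¼ + y))
K(-306, 271)/((6785 + 8592) - 3457) = (4/(1 + 4*(-306)))/((6785 + 8592) - 3457) = (4/(1 - 1224))/(15377 - 3457) = (4/(-1223))/11920 = (4*(-1/1223))*(1/11920) = -4/1223*1/11920 = -1/3644540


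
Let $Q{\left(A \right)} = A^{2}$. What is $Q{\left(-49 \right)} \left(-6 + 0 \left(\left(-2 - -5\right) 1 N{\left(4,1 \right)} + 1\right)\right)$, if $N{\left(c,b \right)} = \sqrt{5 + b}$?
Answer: $-14406$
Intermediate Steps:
$Q{\left(-49 \right)} \left(-6 + 0 \left(\left(-2 - -5\right) 1 N{\left(4,1 \right)} + 1\right)\right) = \left(-49\right)^{2} \left(-6 + 0 \left(\left(-2 - -5\right) 1 \sqrt{5 + 1} + 1\right)\right) = 2401 \left(-6 + 0 \left(\left(-2 + 5\right) 1 \sqrt{6} + 1\right)\right) = 2401 \left(-6 + 0 \left(3 \cdot 1 \sqrt{6} + 1\right)\right) = 2401 \left(-6 + 0 \left(3 \sqrt{6} + 1\right)\right) = 2401 \left(-6 + 0 \left(1 + 3 \sqrt{6}\right)\right) = 2401 \left(-6 + 0\right) = 2401 \left(-6\right) = -14406$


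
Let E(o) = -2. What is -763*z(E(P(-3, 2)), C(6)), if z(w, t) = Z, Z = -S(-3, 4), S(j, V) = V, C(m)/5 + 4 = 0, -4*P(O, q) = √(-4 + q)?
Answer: 3052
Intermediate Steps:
P(O, q) = -√(-4 + q)/4
C(m) = -20 (C(m) = -20 + 5*0 = -20 + 0 = -20)
Z = -4 (Z = -1*4 = -4)
z(w, t) = -4
-763*z(E(P(-3, 2)), C(6)) = -763*(-4) = 3052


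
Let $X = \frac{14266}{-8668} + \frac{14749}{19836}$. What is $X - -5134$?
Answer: $\frac{220644213997}{42984612} \approx 5133.1$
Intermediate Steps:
$X = - \frac{38784011}{42984612}$ ($X = 14266 \left(- \frac{1}{8668}\right) + 14749 \cdot \frac{1}{19836} = - \frac{7133}{4334} + \frac{14749}{19836} = - \frac{38784011}{42984612} \approx -0.90228$)
$X - -5134 = - \frac{38784011}{42984612} - -5134 = - \frac{38784011}{42984612} + 5134 = \frac{220644213997}{42984612}$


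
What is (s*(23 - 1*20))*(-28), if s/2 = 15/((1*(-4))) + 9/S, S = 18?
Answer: 546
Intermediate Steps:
s = -13/2 (s = 2*(15/((1*(-4))) + 9/18) = 2*(15/(-4) + 9*(1/18)) = 2*(15*(-1/4) + 1/2) = 2*(-15/4 + 1/2) = 2*(-13/4) = -13/2 ≈ -6.5000)
(s*(23 - 1*20))*(-28) = -13*(23 - 1*20)/2*(-28) = -13*(23 - 20)/2*(-28) = -13/2*3*(-28) = -39/2*(-28) = 546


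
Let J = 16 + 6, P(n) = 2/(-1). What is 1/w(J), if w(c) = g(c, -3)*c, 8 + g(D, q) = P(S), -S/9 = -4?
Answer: -1/220 ≈ -0.0045455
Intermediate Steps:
S = 36 (S = -9*(-4) = 36)
P(n) = -2 (P(n) = 2*(-1) = -2)
g(D, q) = -10 (g(D, q) = -8 - 2 = -10)
J = 22
w(c) = -10*c
1/w(J) = 1/(-10*22) = 1/(-220) = -1/220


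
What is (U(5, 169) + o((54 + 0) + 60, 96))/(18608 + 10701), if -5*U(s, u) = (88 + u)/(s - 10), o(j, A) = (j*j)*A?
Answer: 31190657/732725 ≈ 42.568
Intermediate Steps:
o(j, A) = A*j² (o(j, A) = j²*A = A*j²)
U(s, u) = -(88 + u)/(5*(-10 + s)) (U(s, u) = -(88 + u)/(5*(s - 10)) = -(88 + u)/(5*(-10 + s)))
(U(5, 169) + o((54 + 0) + 60, 96))/(18608 + 10701) = ((-88 - 1*169)/(5*(-10 + 5)) + 96*((54 + 0) + 60)²)/(18608 + 10701) = ((⅕)*(-88 - 169)/(-5) + 96*(54 + 60)²)/29309 = ((⅕)*(-⅕)*(-257) + 96*114²)*(1/29309) = (257/25 + 96*12996)*(1/29309) = (257/25 + 1247616)*(1/29309) = (31190657/25)*(1/29309) = 31190657/732725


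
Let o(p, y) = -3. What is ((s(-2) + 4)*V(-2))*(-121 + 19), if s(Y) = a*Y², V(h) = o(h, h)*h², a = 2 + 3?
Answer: 29376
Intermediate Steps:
a = 5
V(h) = -3*h²
s(Y) = 5*Y²
((s(-2) + 4)*V(-2))*(-121 + 19) = ((5*(-2)² + 4)*(-3*(-2)²))*(-121 + 19) = ((5*4 + 4)*(-3*4))*(-102) = ((20 + 4)*(-12))*(-102) = (24*(-12))*(-102) = -288*(-102) = 29376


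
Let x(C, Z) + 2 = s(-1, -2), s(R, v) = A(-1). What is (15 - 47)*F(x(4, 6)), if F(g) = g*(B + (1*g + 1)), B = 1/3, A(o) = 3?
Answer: -224/3 ≈ -74.667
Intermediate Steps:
B = ⅓ ≈ 0.33333
s(R, v) = 3
x(C, Z) = 1 (x(C, Z) = -2 + 3 = 1)
F(g) = g*(4/3 + g) (F(g) = g*(⅓ + (1*g + 1)) = g*(⅓ + (g + 1)) = g*(⅓ + (1 + g)) = g*(4/3 + g))
(15 - 47)*F(x(4, 6)) = (15 - 47)*((⅓)*1*(4 + 3*1)) = -32*(4 + 3)/3 = -32*7/3 = -224/3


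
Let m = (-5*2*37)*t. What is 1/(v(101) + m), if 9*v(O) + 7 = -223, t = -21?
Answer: 9/69700 ≈ 0.00012912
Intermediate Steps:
v(O) = -230/9 (v(O) = -7/9 + (1/9)*(-223) = -7/9 - 223/9 = -230/9)
m = 7770 (m = (-5*2*37)*(-21) = -10*37*(-21) = -370*(-21) = 7770)
1/(v(101) + m) = 1/(-230/9 + 7770) = 1/(69700/9) = 9/69700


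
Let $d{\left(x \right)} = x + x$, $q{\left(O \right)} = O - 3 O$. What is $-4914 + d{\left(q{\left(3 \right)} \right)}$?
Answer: $-4926$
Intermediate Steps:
$q{\left(O \right)} = - 2 O$
$d{\left(x \right)} = 2 x$
$-4914 + d{\left(q{\left(3 \right)} \right)} = -4914 + 2 \left(\left(-2\right) 3\right) = -4914 + 2 \left(-6\right) = -4914 - 12 = -4926$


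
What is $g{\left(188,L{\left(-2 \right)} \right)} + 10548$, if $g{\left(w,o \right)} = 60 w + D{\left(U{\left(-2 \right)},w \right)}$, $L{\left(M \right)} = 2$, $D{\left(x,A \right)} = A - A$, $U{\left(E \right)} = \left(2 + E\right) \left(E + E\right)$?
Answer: $21828$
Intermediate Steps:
$U{\left(E \right)} = 2 E \left(2 + E\right)$ ($U{\left(E \right)} = \left(2 + E\right) 2 E = 2 E \left(2 + E\right)$)
$D{\left(x,A \right)} = 0$
$g{\left(w,o \right)} = 60 w$ ($g{\left(w,o \right)} = 60 w + 0 = 60 w$)
$g{\left(188,L{\left(-2 \right)} \right)} + 10548 = 60 \cdot 188 + 10548 = 11280 + 10548 = 21828$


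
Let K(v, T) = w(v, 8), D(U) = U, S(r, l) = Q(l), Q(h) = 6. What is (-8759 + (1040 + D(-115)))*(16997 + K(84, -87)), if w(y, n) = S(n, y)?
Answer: -133201502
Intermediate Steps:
S(r, l) = 6
w(y, n) = 6
K(v, T) = 6
(-8759 + (1040 + D(-115)))*(16997 + K(84, -87)) = (-8759 + (1040 - 115))*(16997 + 6) = (-8759 + 925)*17003 = -7834*17003 = -133201502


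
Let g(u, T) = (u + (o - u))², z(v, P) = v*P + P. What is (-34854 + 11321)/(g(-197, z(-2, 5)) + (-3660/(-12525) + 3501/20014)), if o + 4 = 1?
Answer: -393276200770/158211961 ≈ -2485.8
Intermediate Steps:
o = -3 (o = -4 + 1 = -3)
z(v, P) = P + P*v (z(v, P) = P*v + P = P + P*v)
g(u, T) = 9 (g(u, T) = (u + (-3 - u))² = (-3)² = 9)
(-34854 + 11321)/(g(-197, z(-2, 5)) + (-3660/(-12525) + 3501/20014)) = (-34854 + 11321)/(9 + (-3660/(-12525) + 3501/20014)) = -23533/(9 + (-3660*(-1/12525) + 3501*(1/20014))) = -23533/(9 + (244/835 + 3501/20014)) = -23533/(9 + 7806751/16711690) = -23533/158211961/16711690 = -23533*16711690/158211961 = -393276200770/158211961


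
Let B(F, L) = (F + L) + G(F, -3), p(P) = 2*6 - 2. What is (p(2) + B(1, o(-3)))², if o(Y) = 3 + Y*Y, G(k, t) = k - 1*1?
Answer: 529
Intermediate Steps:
G(k, t) = -1 + k (G(k, t) = k - 1 = -1 + k)
o(Y) = 3 + Y²
p(P) = 10 (p(P) = 12 - 2 = 10)
B(F, L) = -1 + L + 2*F (B(F, L) = (F + L) + (-1 + F) = -1 + L + 2*F)
(p(2) + B(1, o(-3)))² = (10 + (-1 + (3 + (-3)²) + 2*1))² = (10 + (-1 + (3 + 9) + 2))² = (10 + (-1 + 12 + 2))² = (10 + 13)² = 23² = 529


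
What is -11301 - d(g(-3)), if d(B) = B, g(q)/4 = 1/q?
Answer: -33899/3 ≈ -11300.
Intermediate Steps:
g(q) = 4/q
-11301 - d(g(-3)) = -11301 - 4/(-3) = -11301 - 4*(-1)/3 = -11301 - 1*(-4/3) = -11301 + 4/3 = -33899/3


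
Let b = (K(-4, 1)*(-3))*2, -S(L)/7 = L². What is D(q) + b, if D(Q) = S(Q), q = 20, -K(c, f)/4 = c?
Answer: -2896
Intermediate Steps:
K(c, f) = -4*c
S(L) = -7*L²
D(Q) = -7*Q²
b = -96 (b = (-4*(-4)*(-3))*2 = (16*(-3))*2 = -48*2 = -96)
D(q) + b = -7*20² - 96 = -7*400 - 96 = -2800 - 96 = -2896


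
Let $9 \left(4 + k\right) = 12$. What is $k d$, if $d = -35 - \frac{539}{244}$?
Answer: $\frac{18158}{183} \approx 99.224$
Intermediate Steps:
$k = - \frac{8}{3}$ ($k = -4 + \frac{1}{9} \cdot 12 = -4 + \frac{4}{3} = - \frac{8}{3} \approx -2.6667$)
$d = - \frac{9079}{244}$ ($d = -35 - 539 \cdot \frac{1}{244} = -35 - \frac{539}{244} = - \frac{9079}{244} \approx -37.209$)
$k d = \left(- \frac{8}{3}\right) \left(- \frac{9079}{244}\right) = \frac{18158}{183}$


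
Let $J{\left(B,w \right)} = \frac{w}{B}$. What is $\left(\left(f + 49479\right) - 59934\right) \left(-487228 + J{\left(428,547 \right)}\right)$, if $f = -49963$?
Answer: $\frac{6299574514733}{214} \approx 2.9437 \cdot 10^{10}$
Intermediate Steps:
$\left(\left(f + 49479\right) - 59934\right) \left(-487228 + J{\left(428,547 \right)}\right) = \left(\left(-49963 + 49479\right) - 59934\right) \left(-487228 + \frac{547}{428}\right) = \left(-484 - 59934\right) \left(-487228 + 547 \cdot \frac{1}{428}\right) = - 60418 \left(-487228 + \frac{547}{428}\right) = \left(-60418\right) \left(- \frac{208533037}{428}\right) = \frac{6299574514733}{214}$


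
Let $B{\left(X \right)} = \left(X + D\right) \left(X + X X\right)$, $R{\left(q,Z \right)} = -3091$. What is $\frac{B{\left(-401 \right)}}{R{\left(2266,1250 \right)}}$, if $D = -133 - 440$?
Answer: $\frac{156229600}{3091} \approx 50543.0$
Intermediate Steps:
$D = -573$
$B{\left(X \right)} = \left(-573 + X\right) \left(X + X^{2}\right)$ ($B{\left(X \right)} = \left(X - 573\right) \left(X + X X\right) = \left(-573 + X\right) \left(X + X^{2}\right)$)
$\frac{B{\left(-401 \right)}}{R{\left(2266,1250 \right)}} = \frac{\left(-401\right) \left(-573 + \left(-401\right)^{2} - -229372\right)}{-3091} = - 401 \left(-573 + 160801 + 229372\right) \left(- \frac{1}{3091}\right) = \left(-401\right) 389600 \left(- \frac{1}{3091}\right) = \left(-156229600\right) \left(- \frac{1}{3091}\right) = \frac{156229600}{3091}$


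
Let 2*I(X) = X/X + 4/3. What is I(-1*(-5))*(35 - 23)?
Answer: 14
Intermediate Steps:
I(X) = 7/6 (I(X) = (X/X + 4/3)/2 = (1 + 4*(1/3))/2 = (1 + 4/3)/2 = (1/2)*(7/3) = 7/6)
I(-1*(-5))*(35 - 23) = 7*(35 - 23)/6 = (7/6)*12 = 14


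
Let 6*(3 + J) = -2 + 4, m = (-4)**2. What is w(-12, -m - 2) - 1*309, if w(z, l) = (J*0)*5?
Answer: -309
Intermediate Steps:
m = 16
J = -8/3 (J = -3 + (-2 + 4)/6 = -3 + (1/6)*2 = -3 + 1/3 = -8/3 ≈ -2.6667)
w(z, l) = 0 (w(z, l) = -8/3*0*5 = 0*5 = 0)
w(-12, -m - 2) - 1*309 = 0 - 1*309 = 0 - 309 = -309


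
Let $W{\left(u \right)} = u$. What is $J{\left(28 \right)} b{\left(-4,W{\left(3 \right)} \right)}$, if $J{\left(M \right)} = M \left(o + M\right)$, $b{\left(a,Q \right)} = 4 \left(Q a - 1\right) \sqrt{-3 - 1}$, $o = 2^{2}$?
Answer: $- 93184 i \approx - 93184.0 i$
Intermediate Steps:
$o = 4$
$b{\left(a,Q \right)} = 2 i \left(-4 + 4 Q a\right)$ ($b{\left(a,Q \right)} = 4 \left(-1 + Q a\right) \sqrt{-4} = \left(-4 + 4 Q a\right) 2 i = 2 i \left(-4 + 4 Q a\right)$)
$J{\left(M \right)} = M \left(4 + M\right)$
$J{\left(28 \right)} b{\left(-4,W{\left(3 \right)} \right)} = 28 \left(4 + 28\right) 8 i \left(-1 + 3 \left(-4\right)\right) = 28 \cdot 32 \cdot 8 i \left(-1 - 12\right) = 896 \cdot 8 i \left(-13\right) = 896 \left(- 104 i\right) = - 93184 i$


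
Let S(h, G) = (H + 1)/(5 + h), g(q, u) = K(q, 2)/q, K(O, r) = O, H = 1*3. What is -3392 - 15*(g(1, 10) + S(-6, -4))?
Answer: -3347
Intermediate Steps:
H = 3
g(q, u) = 1 (g(q, u) = q/q = 1)
S(h, G) = 4/(5 + h) (S(h, G) = (3 + 1)/(5 + h) = 4/(5 + h))
-3392 - 15*(g(1, 10) + S(-6, -4)) = -3392 - 15*(1 + 4/(5 - 6)) = -3392 - 15*(1 + 4/(-1)) = -3392 - 15*(1 + 4*(-1)) = -3392 - 15*(1 - 4) = -3392 - 15*(-3) = -3392 + 45 = -3347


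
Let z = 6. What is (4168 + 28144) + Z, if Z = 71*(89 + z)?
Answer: 39057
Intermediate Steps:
Z = 6745 (Z = 71*(89 + 6) = 71*95 = 6745)
(4168 + 28144) + Z = (4168 + 28144) + 6745 = 32312 + 6745 = 39057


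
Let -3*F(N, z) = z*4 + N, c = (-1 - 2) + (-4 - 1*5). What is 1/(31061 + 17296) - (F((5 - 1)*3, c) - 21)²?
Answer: -3916916/48357 ≈ -81.000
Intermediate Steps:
c = -12 (c = -3 + (-4 - 5) = -3 - 9 = -12)
F(N, z) = -4*z/3 - N/3 (F(N, z) = -(z*4 + N)/3 = -(4*z + N)/3 = -(N + 4*z)/3 = -4*z/3 - N/3)
1/(31061 + 17296) - (F((5 - 1)*3, c) - 21)² = 1/(31061 + 17296) - ((-4/3*(-12) - (5 - 1)*3/3) - 21)² = 1/48357 - ((16 - 4*3/3) - 21)² = 1/48357 - ((16 - ⅓*12) - 21)² = 1/48357 - ((16 - 4) - 21)² = 1/48357 - (12 - 21)² = 1/48357 - 1*(-9)² = 1/48357 - 1*81 = 1/48357 - 81 = -3916916/48357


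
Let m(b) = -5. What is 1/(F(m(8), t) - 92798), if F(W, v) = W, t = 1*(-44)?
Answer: -1/92803 ≈ -1.0776e-5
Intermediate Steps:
t = -44
1/(F(m(8), t) - 92798) = 1/(-5 - 92798) = 1/(-92803) = -1/92803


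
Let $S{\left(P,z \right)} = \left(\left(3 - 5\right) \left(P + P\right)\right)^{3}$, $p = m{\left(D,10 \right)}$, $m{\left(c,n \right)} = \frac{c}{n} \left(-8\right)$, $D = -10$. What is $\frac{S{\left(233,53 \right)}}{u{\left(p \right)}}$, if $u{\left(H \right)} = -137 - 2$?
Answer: $\frac{809557568}{139} \approx 5.8242 \cdot 10^{6}$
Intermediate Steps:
$m{\left(c,n \right)} = - \frac{8 c}{n}$
$p = 8$ ($p = \left(-8\right) \left(-10\right) \frac{1}{10} = 8$)
$S{\left(P,z \right)} = - 64 P^{3}$ ($S{\left(P,z \right)} = \left(- 2 \cdot 2 P\right)^{3} = \left(- 4 P\right)^{3} = - 64 P^{3}$)
$u{\left(H \right)} = -139$ ($u{\left(H \right)} = -137 - 2 = -139$)
$\frac{S{\left(233,53 \right)}}{u{\left(p \right)}} = \frac{\left(-64\right) 233^{3}}{-139} = \left(-64\right) 12649337 \left(- \frac{1}{139}\right) = \left(-809557568\right) \left(- \frac{1}{139}\right) = \frac{809557568}{139}$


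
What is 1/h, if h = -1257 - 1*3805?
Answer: -1/5062 ≈ -0.00019755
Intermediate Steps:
h = -5062 (h = -1257 - 3805 = -5062)
1/h = 1/(-5062) = -1/5062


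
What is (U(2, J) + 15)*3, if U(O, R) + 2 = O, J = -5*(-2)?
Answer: 45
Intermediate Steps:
J = 10
U(O, R) = -2 + O
(U(2, J) + 15)*3 = ((-2 + 2) + 15)*3 = (0 + 15)*3 = 15*3 = 45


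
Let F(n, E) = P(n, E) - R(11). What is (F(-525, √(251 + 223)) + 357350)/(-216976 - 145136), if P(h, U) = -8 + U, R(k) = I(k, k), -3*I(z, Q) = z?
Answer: -1072037/1086336 - √474/362112 ≈ -0.98690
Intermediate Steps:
I(z, Q) = -z/3
R(k) = -k/3
F(n, E) = -13/3 + E (F(n, E) = (-8 + E) - (-1)*11/3 = (-8 + E) - 1*(-11/3) = (-8 + E) + 11/3 = -13/3 + E)
(F(-525, √(251 + 223)) + 357350)/(-216976 - 145136) = ((-13/3 + √(251 + 223)) + 357350)/(-216976 - 145136) = ((-13/3 + √474) + 357350)/(-362112) = (1072037/3 + √474)*(-1/362112) = -1072037/1086336 - √474/362112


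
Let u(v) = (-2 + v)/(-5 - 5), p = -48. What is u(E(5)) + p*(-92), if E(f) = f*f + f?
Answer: 22066/5 ≈ 4413.2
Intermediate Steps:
E(f) = f + f² (E(f) = f² + f = f + f²)
u(v) = ⅕ - v/10 (u(v) = (-2 + v)/(-10) = (-2 + v)*(-⅒) = ⅕ - v/10)
u(E(5)) + p*(-92) = (⅕ - (1 + 5)/2) - 48*(-92) = (⅕ - 6/2) + 4416 = (⅕ - ⅒*30) + 4416 = (⅕ - 3) + 4416 = -14/5 + 4416 = 22066/5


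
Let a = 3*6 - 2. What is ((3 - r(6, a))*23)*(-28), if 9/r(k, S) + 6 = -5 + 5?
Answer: -2898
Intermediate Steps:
a = 16 (a = 18 - 2 = 16)
r(k, S) = -3/2 (r(k, S) = 9/(-6 + (-5 + 5)) = 9/(-6 + 0) = 9/(-6) = 9*(-1/6) = -3/2)
((3 - r(6, a))*23)*(-28) = ((3 - 1*(-3/2))*23)*(-28) = ((3 + 3/2)*23)*(-28) = ((9/2)*23)*(-28) = (207/2)*(-28) = -2898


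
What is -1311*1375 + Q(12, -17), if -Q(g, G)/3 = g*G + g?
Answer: -1802049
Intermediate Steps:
Q(g, G) = -3*g - 3*G*g (Q(g, G) = -3*(g*G + g) = -3*(G*g + g) = -3*(g + G*g) = -3*g - 3*G*g)
-1311*1375 + Q(12, -17) = -1311*1375 - 3*12*(1 - 17) = -1802625 - 3*12*(-16) = -1802625 + 576 = -1802049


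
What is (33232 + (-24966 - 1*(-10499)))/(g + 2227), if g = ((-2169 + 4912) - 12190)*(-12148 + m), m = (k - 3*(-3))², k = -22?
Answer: 3753/22633568 ≈ 0.00016582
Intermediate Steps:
m = 169 (m = (-22 - 3*(-3))² = (-22 + 9)² = (-13)² = 169)
g = 113165613 (g = ((-2169 + 4912) - 12190)*(-12148 + 169) = (2743 - 12190)*(-11979) = -9447*(-11979) = 113165613)
(33232 + (-24966 - 1*(-10499)))/(g + 2227) = (33232 + (-24966 - 1*(-10499)))/(113165613 + 2227) = (33232 + (-24966 + 10499))/113167840 = (33232 - 14467)*(1/113167840) = 18765*(1/113167840) = 3753/22633568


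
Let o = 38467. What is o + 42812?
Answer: 81279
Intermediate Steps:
o + 42812 = 38467 + 42812 = 81279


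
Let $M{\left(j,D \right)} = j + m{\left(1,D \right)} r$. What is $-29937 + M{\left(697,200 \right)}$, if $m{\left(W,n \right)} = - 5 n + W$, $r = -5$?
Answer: $-24245$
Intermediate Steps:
$m{\left(W,n \right)} = W - 5 n$
$M{\left(j,D \right)} = -5 + j + 25 D$ ($M{\left(j,D \right)} = j + \left(1 - 5 D\right) \left(-5\right) = j + \left(-5 + 25 D\right) = -5 + j + 25 D$)
$-29937 + M{\left(697,200 \right)} = -29937 + \left(-5 + 697 + 25 \cdot 200\right) = -29937 + \left(-5 + 697 + 5000\right) = -29937 + 5692 = -24245$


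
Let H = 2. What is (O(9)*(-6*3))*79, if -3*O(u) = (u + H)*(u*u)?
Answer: 422334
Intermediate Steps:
O(u) = -u²*(2 + u)/3 (O(u) = -(u + 2)*u*u/3 = -(2 + u)*u²/3 = -u²*(2 + u)/3)
(O(9)*(-6*3))*79 = (((⅓)*9²*(-2 - 1*9))*(-6*3))*79 = (((⅓)*81*(-2 - 9))*(-18))*79 = (((⅓)*81*(-11))*(-18))*79 = -297*(-18)*79 = 5346*79 = 422334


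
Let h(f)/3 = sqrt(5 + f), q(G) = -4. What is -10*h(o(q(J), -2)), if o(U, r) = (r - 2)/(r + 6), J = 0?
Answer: -60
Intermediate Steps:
o(U, r) = (-2 + r)/(6 + r)
h(f) = 3*sqrt(5 + f)
-10*h(o(q(J), -2)) = -30*sqrt(5 + (-2 - 2)/(6 - 2)) = -30*sqrt(5 - 4/4) = -30*sqrt(5 + (1/4)*(-4)) = -30*sqrt(5 - 1) = -30*sqrt(4) = -30*2 = -10*6 = -60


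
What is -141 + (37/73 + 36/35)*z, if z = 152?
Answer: 236041/2555 ≈ 92.384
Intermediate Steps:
-141 + (37/73 + 36/35)*z = -141 + (37/73 + 36/35)*152 = -141 + (3923/2555)*152 = -141 + 596296/2555 = 236041/2555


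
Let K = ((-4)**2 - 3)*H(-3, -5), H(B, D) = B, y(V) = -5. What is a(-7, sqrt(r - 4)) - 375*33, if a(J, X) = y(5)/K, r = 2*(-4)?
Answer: -482620/39 ≈ -12375.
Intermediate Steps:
r = -8
K = -39 (K = ((-4)**2 - 3)*(-3) = (16 - 3)*(-3) = 13*(-3) = -39)
a(J, X) = 5/39 (a(J, X) = -5/(-39) = -5*(-1/39) = 5/39)
a(-7, sqrt(r - 4)) - 375*33 = 5/39 - 375*33 = 5/39 - 12375 = -482620/39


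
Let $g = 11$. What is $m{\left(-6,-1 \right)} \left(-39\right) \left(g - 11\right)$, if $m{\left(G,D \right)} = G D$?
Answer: $0$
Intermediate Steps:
$m{\left(G,D \right)} = D G$
$m{\left(-6,-1 \right)} \left(-39\right) \left(g - 11\right) = \left(-1\right) \left(-6\right) \left(-39\right) \left(11 - 11\right) = 6 \left(-39\right) 0 = \left(-234\right) 0 = 0$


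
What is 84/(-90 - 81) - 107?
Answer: -6127/57 ≈ -107.49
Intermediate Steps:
84/(-90 - 81) - 107 = 84/(-171) - 107 = 84*(-1/171) - 107 = -28/57 - 107 = -6127/57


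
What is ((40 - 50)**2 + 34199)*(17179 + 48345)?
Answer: 2247407676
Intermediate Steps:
((40 - 50)**2 + 34199)*(17179 + 48345) = ((-10)**2 + 34199)*65524 = (100 + 34199)*65524 = 34299*65524 = 2247407676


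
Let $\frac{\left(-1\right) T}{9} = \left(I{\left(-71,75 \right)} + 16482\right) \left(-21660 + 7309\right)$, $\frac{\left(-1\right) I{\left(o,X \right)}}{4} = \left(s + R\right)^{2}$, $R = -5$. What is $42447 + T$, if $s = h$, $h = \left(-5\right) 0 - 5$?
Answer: $2077177485$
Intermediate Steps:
$h = -5$ ($h = 0 - 5 = -5$)
$s = -5$
$I{\left(o,X \right)} = -400$ ($I{\left(o,X \right)} = - 4 \left(-5 - 5\right)^{2} = - 4 \left(-10\right)^{2} = \left(-4\right) 100 = -400$)
$T = 2077135038$ ($T = - 9 \left(-400 + 16482\right) \left(-21660 + 7309\right) = - 9 \cdot 16082 \left(-14351\right) = \left(-9\right) \left(-230792782\right) = 2077135038$)
$42447 + T = 42447 + 2077135038 = 2077177485$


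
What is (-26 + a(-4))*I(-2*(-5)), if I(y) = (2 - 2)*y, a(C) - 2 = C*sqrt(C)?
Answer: 0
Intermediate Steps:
a(C) = 2 + C**(3/2) (a(C) = 2 + C*sqrt(C) = 2 + C**(3/2))
I(y) = 0 (I(y) = 0*y = 0)
(-26 + a(-4))*I(-2*(-5)) = (-26 + (2 + (-4)**(3/2)))*0 = (-26 + (2 - 8*I))*0 = (-24 - 8*I)*0 = 0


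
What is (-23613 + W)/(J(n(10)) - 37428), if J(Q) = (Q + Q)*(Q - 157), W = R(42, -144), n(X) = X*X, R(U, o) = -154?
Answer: 23767/48828 ≈ 0.48675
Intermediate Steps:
n(X) = X**2
W = -154
J(Q) = 2*Q*(-157 + Q) (J(Q) = (2*Q)*(-157 + Q) = 2*Q*(-157 + Q))
(-23613 + W)/(J(n(10)) - 37428) = (-23613 - 154)/(2*10**2*(-157 + 10**2) - 37428) = -23767/(2*100*(-157 + 100) - 37428) = -23767/(2*100*(-57) - 37428) = -23767/(-11400 - 37428) = -23767/(-48828) = -23767*(-1/48828) = 23767/48828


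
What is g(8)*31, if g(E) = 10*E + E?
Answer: 2728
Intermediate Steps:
g(E) = 11*E
g(8)*31 = (11*8)*31 = 88*31 = 2728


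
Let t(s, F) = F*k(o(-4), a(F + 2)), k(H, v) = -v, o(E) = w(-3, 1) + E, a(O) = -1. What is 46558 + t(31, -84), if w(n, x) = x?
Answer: 46474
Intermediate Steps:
o(E) = 1 + E
t(s, F) = F (t(s, F) = F*(-1*(-1)) = F*1 = F)
46558 + t(31, -84) = 46558 - 84 = 46474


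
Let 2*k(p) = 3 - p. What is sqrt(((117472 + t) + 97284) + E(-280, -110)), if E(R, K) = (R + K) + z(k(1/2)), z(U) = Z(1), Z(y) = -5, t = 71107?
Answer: 2*sqrt(71367) ≈ 534.29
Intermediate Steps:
k(p) = 3/2 - p/2 (k(p) = (3 - p)/2 = 3/2 - p/2)
z(U) = -5
E(R, K) = -5 + K + R (E(R, K) = (R + K) - 5 = (K + R) - 5 = -5 + K + R)
sqrt(((117472 + t) + 97284) + E(-280, -110)) = sqrt(((117472 + 71107) + 97284) + (-5 - 110 - 280)) = sqrt((188579 + 97284) - 395) = sqrt(285863 - 395) = sqrt(285468) = 2*sqrt(71367)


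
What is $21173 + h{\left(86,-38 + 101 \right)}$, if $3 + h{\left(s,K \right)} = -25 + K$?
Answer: $21208$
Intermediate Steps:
$h{\left(s,K \right)} = -28 + K$ ($h{\left(s,K \right)} = -3 + \left(-25 + K\right) = -28 + K$)
$21173 + h{\left(86,-38 + 101 \right)} = 21173 + \left(-28 + \left(-38 + 101\right)\right) = 21173 + \left(-28 + 63\right) = 21173 + 35 = 21208$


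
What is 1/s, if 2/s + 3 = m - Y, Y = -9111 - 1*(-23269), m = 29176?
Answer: 15015/2 ≈ 7507.5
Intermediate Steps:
Y = 14158 (Y = -9111 + 23269 = 14158)
s = 2/15015 (s = 2/(-3 + (29176 - 1*14158)) = 2/(-3 + (29176 - 14158)) = 2/(-3 + 15018) = 2/15015 ≈ 0.00013320)
1/s = 1/(2/15015) = 15015/2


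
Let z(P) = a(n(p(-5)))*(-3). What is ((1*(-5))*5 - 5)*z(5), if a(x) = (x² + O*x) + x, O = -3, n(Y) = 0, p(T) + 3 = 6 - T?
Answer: 0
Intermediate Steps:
p(T) = 3 - T (p(T) = -3 + (6 - T) = 3 - T)
a(x) = x² - 2*x (a(x) = (x² - 3*x) + x = x² - 2*x)
z(P) = 0 (z(P) = (0*(-2 + 0))*(-3) = (0*(-2))*(-3) = 0*(-3) = 0)
((1*(-5))*5 - 5)*z(5) = ((1*(-5))*5 - 5)*0 = (-5*5 - 5)*0 = (-25 - 5)*0 = -30*0 = 0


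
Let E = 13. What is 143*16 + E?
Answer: 2301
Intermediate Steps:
143*16 + E = 143*16 + 13 = 2288 + 13 = 2301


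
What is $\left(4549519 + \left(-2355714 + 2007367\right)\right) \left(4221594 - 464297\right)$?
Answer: $15785050952084$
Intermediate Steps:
$\left(4549519 + \left(-2355714 + 2007367\right)\right) \left(4221594 - 464297\right) = \left(4549519 - 348347\right) 3757297 = 4201172 \cdot 3757297 = 15785050952084$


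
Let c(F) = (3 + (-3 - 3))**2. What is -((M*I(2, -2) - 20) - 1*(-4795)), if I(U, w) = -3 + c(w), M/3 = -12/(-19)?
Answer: -90941/19 ≈ -4786.4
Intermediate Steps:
c(F) = 9 (c(F) = (3 - 6)**2 = (-3)**2 = 9)
M = 36/19 (M = 3*(-12/(-19)) = 3*(-12*(-1/19)) = 3*(12/19) = 36/19 ≈ 1.8947)
I(U, w) = 6 (I(U, w) = -3 + 9 = 6)
-((M*I(2, -2) - 20) - 1*(-4795)) = -(((36/19)*6 - 20) - 1*(-4795)) = -((216/19 - 20) + 4795) = -(-164/19 + 4795) = -1*90941/19 = -90941/19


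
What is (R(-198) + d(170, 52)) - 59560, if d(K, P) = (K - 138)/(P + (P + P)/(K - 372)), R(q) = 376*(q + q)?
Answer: -67747998/325 ≈ -2.0846e+5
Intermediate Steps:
R(q) = 752*q (R(q) = 376*(2*q) = 752*q)
d(K, P) = (-138 + K)/(P + 2*P/(-372 + K)) (d(K, P) = (-138 + K)/(P + (2*P)/(-372 + K)) = (-138 + K)/(P + 2*P/(-372 + K)))
(R(-198) + d(170, 52)) - 59560 = (752*(-198) + (51336 + 170² - 510*170)/(52*(-370 + 170))) - 59560 = (-148896 + (1/52)*(51336 + 28900 - 86700)/(-200)) - 59560 = (-148896 + (1/52)*(-1/200)*(-6464)) - 59560 = (-148896 + 202/325) - 59560 = -48390998/325 - 59560 = -67747998/325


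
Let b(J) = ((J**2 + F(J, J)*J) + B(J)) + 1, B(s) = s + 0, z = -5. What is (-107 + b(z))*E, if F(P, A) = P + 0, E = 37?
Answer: -2257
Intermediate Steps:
B(s) = s
F(P, A) = P
b(J) = 1 + J + 2*J**2 (b(J) = ((J**2 + J*J) + J) + 1 = ((J**2 + J**2) + J) + 1 = (2*J**2 + J) + 1 = (J + 2*J**2) + 1 = 1 + J + 2*J**2)
(-107 + b(z))*E = (-107 + (1 - 5 + 2*(-5)**2))*37 = (-107 + (1 - 5 + 2*25))*37 = (-107 + (1 - 5 + 50))*37 = (-107 + 46)*37 = -61*37 = -2257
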